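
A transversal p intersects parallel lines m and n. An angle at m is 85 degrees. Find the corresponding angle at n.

Corresponding angles formed by parallel lines and a transversal are equal.
The given angle is 85 degrees.
The corresponding angle = 85 degrees.

85 degrees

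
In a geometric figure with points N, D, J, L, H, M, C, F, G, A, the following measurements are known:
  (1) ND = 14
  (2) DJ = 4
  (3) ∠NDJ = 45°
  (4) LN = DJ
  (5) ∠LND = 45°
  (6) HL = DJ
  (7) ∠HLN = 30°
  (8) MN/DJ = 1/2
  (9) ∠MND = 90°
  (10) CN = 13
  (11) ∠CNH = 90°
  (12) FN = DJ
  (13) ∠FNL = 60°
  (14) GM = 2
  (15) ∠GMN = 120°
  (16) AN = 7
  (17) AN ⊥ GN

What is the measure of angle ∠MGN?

From the given relations: MN = 1/2·DJ = 1/2·4 = 2.
Step 1: By the law of cosines on triangle GMN: GN² = 2² + 2² − 2·2·2·cos(120°) = 12, so GN = 2·√3.
Step 2: By the inverse law of cosines on triangle MGN: cos(∠MGN) = (2² + (2·√3)² − 2²) / (2·2·2·√3) = 12/13.86 = 0.866, so ∠MGN = 30°.

Therefore, the measure of angle ∠MGN = 30°.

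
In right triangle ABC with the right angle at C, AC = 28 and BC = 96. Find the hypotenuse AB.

By the Pythagorean theorem: AB^2 = AC^2 + BC^2
AB^2 = 28^2 + 96^2 = 784 + 9216 = 10000
AB = sqrt(10000) = 100

100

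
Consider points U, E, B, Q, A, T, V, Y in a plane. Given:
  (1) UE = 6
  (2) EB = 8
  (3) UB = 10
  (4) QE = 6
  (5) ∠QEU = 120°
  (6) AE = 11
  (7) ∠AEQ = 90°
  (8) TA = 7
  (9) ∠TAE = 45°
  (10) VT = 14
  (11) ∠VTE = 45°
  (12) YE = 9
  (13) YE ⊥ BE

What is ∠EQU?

Step 1: By the law of cosines on triangle QEU: QU² = 6² + 6² − 2·6·6·cos(120°) = 108, so QU = 6·√3.
Step 2: By the inverse law of cosines on triangle EQU: cos(∠EQU) = (6² + (6·√3)² − 6²) / (2·6·6·√3) = 108/124.71 = 0.866, so ∠EQU = 30°.

Therefore, the measure of angle ∠EQU = 30°.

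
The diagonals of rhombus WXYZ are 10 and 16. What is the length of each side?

Half-diagonals are 5 and 8. side = sqrt(5^2 + 8^2) = sqrt(89)

sqrt(89)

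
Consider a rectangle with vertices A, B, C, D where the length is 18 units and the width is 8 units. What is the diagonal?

A rectangle's diagonal splits it into two right triangles, with the diagonal as the hypotenuse.
By the Pythagorean theorem, d^2 = 18^2 + 8^2 = 388.
Therefore d = sqrt(388) = 2*sqrt(97).

2*sqrt(97)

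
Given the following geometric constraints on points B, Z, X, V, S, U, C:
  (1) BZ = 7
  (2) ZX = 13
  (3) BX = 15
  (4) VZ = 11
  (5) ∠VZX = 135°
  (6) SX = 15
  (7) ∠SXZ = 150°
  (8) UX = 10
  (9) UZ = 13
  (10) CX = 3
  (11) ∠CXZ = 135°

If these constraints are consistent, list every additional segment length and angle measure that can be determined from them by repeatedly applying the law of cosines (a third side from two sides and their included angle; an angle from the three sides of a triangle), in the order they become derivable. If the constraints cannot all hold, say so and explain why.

The constraints are consistent. Derivable facts, in order:
After 1 step:
- XV ≈ 22.19
- ZC ≈ 15.27
- ZS ≈ 27.05
- ∠BXZ = 27.8°
- ∠BZX = 92.2°
- ∠UXZ = 67.38°
- ∠UZX = 45.24°
- ∠XBZ = 60°
- ∠XUZ = 67.38°
After 2 steps:
- ∠CZX = 7.99°
- ∠SZX = 16.1°
- ∠VXZ = 20.52°
- ∠XCZ = 37.01°
- ∠XSZ = 13.9°
- ∠XVZ = 24.48°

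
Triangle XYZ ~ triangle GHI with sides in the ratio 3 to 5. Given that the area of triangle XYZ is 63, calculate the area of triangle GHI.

Area ratio = (3/5)^2 = 9/25. Area of GHI = 63 * 25/9 = 175.

175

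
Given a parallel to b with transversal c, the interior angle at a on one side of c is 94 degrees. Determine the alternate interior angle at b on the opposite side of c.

Alternate interior angles lie on opposite sides of the transversal, between the parallel lines.
By the alternate interior angle theorem, they are equal: 94 degrees.

94 degrees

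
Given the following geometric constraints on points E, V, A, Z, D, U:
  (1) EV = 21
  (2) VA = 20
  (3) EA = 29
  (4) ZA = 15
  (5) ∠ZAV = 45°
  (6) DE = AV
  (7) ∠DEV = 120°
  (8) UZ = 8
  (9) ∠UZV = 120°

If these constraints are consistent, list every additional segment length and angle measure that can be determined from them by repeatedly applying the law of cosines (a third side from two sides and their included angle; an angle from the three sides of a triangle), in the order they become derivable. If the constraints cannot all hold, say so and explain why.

The constraints are consistent. Derivable facts, in order:
After 1 step:
- VD ≈ 35.51
- VZ ≈ 14.17
- ∠AEV = 43.6°
- ∠AVE = 90°
- ∠EAV = 46.4°
After 2 steps:
- VU ≈ 19.44
- ∠AVZ = 48.47°
- ∠AZV = 86.53°
- ∠DVE = 29.19°
- ∠EDV = 30.81°
After 3 steps:
- ∠UVZ = 20.87°
- ∠VUZ = 39.13°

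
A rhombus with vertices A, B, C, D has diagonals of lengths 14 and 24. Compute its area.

Area of a rhombus = (d1 * d2) / 2
Area = (14 * 24) / 2
Area = 336 / 2
Area = 168

168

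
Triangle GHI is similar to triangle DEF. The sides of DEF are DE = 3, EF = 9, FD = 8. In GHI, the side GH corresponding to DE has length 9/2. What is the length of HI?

k = 9/2/3 = 3/2. HI = 3/2 * 9 = 27/2.

27/2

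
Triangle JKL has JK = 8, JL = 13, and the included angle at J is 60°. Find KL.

When two sides and the included angle are known, the law of cosines gives the third side.
c^2 = a^2 + b^2 - 2ab cos(C) generalizes the Pythagorean theorem to non-right triangles.
Here: KL^2 = 64 + 169 - 208*(1/2) = 129
KL = sqrt(129)

sqrt(129)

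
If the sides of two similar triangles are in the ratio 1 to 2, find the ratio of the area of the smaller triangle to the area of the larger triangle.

The ratio of areas of similar triangles equals the square of the side ratio.
Side ratio = 1:2
Area ratio = (1/2)^2 = 1/4 = 1:4

1:4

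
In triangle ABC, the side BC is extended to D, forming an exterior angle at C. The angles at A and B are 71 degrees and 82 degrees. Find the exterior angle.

The interior angle at C is 180 - 71 - 82 = 27 degrees.
The exterior angle and interior angle at C are supplementary:
Exterior angle = 180 - 27 = 153 degrees.

153 degrees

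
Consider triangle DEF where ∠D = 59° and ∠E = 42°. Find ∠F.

Let angle F = x. Then 59 + 42 + x = 180.
x = 180 - 101 = 79 degrees.

79 degrees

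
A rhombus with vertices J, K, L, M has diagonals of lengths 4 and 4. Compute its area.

Area = (4 * 4) / 2 = 16 / 2 = 8

8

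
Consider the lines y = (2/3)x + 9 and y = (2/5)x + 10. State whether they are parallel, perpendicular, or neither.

Slope of line 1: m1 = 2/3
Slope of line 2: m2 = 2/5
m1 != m2 (2/3 != 2/5), so not parallel.
m1 * m2 = (2/3) * (2/5) = 4/15 != -1, so not perpendicular.
The lines are neither parallel nor perpendicular.

Neither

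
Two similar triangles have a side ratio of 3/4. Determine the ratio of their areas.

Area scales with the square of linear dimensions. If every length is multiplied by 3/4, then the area is multiplied by (3/4)^2 = 9/16.
The area ratio is 9:16.

9:16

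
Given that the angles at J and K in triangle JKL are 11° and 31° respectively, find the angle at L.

angle L = 180 - 11 - 31 = 138 degrees.

138 degrees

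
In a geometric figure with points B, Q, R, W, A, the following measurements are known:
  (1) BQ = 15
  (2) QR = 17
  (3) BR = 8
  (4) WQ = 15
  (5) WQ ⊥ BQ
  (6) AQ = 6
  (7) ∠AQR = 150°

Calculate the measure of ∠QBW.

Step 1: By the law of cosines on triangle BQW: BW² = 15² + 15² − 2·15·15·cos(90°) = 450, so BW = 15·√2.
Step 2: By the inverse law of cosines on triangle QBW: cos(∠QBW) = (15² + (15·√2)² − 15²) / (2·15·15·√2) = 450/636.4 = 0.7071, so ∠QBW = 45°.

Therefore, the measure of angle ∠QBW = 45°.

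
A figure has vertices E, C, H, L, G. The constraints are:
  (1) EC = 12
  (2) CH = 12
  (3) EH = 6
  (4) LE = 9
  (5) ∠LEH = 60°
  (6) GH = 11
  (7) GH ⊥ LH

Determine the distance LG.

Step 1: By the law of cosines on triangle LEH: LH² = 9² + 6² − 2·9·6·cos(60°) = 63, so LH = 3·√7.
Step 2: By the law of cosines on triangle LHG: LG² = (3·√7)² + 11² − 2·3·√7·11·cos(90°) = 184, so LG = 2·√46.

Therefore, the length of LG = 2·√46.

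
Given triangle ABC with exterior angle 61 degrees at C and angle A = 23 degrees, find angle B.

By the exterior angle theorem: exterior angle = sum of remote interior angles.
61 = 23 + angle B
angle B = 61 - 23 = 38 degrees

38 degrees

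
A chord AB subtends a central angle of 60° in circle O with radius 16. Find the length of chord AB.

Drop a perpendicular from the center to the chord, bisecting both the chord and the central angle.
Each half-chord = r sin(θ/2) = 16 sin(30°).
The full chord = 2 × 16 × sin(30°) = 16.

16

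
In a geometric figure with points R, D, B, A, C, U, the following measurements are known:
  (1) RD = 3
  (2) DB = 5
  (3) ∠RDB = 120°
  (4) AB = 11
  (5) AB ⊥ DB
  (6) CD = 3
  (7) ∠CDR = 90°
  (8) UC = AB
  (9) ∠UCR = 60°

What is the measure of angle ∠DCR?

Step 1: By the law of cosines on triangle CDR: CR² = 3² + 3² − 2·3·3·cos(90°) = 18, so CR = 3·√2.
Step 2: By the inverse law of cosines on triangle DCR: cos(∠DCR) = (3² + (3·√2)² − 3²) / (2·3·3·√2) = 18/25.46 = 0.7071, so ∠DCR = 45°.

Therefore, the measure of angle ∠DCR = 45°.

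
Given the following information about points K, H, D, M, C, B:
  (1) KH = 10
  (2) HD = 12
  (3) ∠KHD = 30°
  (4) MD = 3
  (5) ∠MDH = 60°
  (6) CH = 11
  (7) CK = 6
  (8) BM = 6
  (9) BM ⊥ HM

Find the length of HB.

Step 1: By the law of cosines on triangle HDM: HM² = 12² + 3² − 2·12·3·cos(60°) = 117, so HM = 3·√13.
Step 2: By the law of cosines on triangle HMB: HB² = (3·√13)² + 6² − 2·3·√13·6·cos(90°) = 153, so HB = 3·√17.

Therefore, the length of HB = 3·√17.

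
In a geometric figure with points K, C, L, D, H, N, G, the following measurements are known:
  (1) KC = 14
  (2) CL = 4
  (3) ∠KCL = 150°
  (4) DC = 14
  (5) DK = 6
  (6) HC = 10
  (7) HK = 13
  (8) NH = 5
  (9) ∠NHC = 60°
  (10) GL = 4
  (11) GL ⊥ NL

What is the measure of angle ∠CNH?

Step 1: By the law of cosines on triangle NHC: NC² = 5² + 10² − 2·5·10·cos(60°) = 75, so NC = 5·√3.
Step 2: By the inverse law of cosines on triangle CNH: cos(∠CNH) = ((5·√3)² + 5² − 10²) / (2·5·√3·5) = 0/86.6 = 0, so ∠CNH = 90°.

Therefore, the measure of angle ∠CNH = 90°.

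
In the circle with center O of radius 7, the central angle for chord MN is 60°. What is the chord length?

Drop a perpendicular from the center to the chord, bisecting both the chord and the central angle.
Each half-chord = r sin(θ/2) = 7 sin(30°).
The full chord = 2 × 7 × sin(30°) = 7.

7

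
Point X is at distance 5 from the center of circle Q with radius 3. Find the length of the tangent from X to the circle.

Let T be the point of tangency. Then QT ⊥ XT (radius ⊥ tangent).
In right triangle QTX: QX² = QT² + XT²
5² = 3² + XT²
XT² = 16, XT = 4

4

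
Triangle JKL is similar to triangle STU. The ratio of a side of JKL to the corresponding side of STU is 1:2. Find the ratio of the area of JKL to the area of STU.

The ratio of areas of similar triangles equals the square of the side ratio.
Side ratio = 1:2
Area ratio = (1/2)^2 = 1/4 = 1:4

1:4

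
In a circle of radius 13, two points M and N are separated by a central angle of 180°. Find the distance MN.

Chord length = 2r sin(θ/2)
= 2 × 13 × sin(180°/2)
= 2 × 13 × sin(90°)
= 26

26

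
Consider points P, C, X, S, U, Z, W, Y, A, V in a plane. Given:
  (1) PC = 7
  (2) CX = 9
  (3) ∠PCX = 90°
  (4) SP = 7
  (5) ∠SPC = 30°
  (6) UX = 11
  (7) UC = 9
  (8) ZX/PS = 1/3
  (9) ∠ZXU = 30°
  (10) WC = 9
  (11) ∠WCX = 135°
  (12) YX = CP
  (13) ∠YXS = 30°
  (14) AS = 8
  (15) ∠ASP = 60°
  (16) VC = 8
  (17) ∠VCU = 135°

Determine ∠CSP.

Step 1: By the law of cosines on triangle SPC: SC² = 7² + 7² − 2·7·7·cos(30°) = 13.13, so SC ≈ 3.62.
Step 2: By the inverse law of cosines on triangle CSP: cos(∠CSP) = (3.62² + 7² − 7²) / (2·3.62·7) = 13.13/50.73 = 0.2588, so ∠CSP = 75°.

Therefore, the measure of angle ∠CSP = 75°.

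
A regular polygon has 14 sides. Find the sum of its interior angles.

The sum of interior angles of an n-sided polygon is (n - 2) * 180.
For n = 14: (14 - 2) * 180 = 12 * 180 = 2160 degrees.

2160 degrees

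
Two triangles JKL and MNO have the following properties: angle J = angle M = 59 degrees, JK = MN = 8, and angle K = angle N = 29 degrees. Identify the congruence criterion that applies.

The given information matches ASA: Two pairs of corresponding angles and the included side are equal (Angle-Side-Angle).

ASA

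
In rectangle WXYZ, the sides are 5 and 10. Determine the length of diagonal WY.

A rectangle's diagonal splits it into two right triangles, with the diagonal as the hypotenuse.
By the Pythagorean theorem, d^2 = 5^2 + 10^2 = 125.
Therefore d = sqrt(125) = 5*sqrt(5).

5*sqrt(5)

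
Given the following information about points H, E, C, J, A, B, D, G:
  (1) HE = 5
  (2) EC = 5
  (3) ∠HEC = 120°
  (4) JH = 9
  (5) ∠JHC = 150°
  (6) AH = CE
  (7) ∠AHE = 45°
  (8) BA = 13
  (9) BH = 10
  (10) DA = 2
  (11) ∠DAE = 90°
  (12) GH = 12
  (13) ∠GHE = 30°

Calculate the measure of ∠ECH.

Step 1: By the law of cosines on triangle CEH: CH² = 5² + 5² − 2·5·5·cos(120°) = 75, so CH = 5·√3.
Step 2: By the inverse law of cosines on triangle ECH: cos(∠ECH) = (5² + (5·√3)² − 5²) / (2·5·5·√3) = 75/86.6 = 0.866, so ∠ECH = 30°.

Therefore, the measure of angle ∠ECH = 30°.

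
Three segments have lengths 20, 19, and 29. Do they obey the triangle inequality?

Check all three triangle inequalities:
20 + 19 = 39 > 29 ✓
20 + 29 = 49 > 19 ✓
19 + 29 = 48 > 20 ✓
All conditions hold, so these sides form a valid triangle.

Yes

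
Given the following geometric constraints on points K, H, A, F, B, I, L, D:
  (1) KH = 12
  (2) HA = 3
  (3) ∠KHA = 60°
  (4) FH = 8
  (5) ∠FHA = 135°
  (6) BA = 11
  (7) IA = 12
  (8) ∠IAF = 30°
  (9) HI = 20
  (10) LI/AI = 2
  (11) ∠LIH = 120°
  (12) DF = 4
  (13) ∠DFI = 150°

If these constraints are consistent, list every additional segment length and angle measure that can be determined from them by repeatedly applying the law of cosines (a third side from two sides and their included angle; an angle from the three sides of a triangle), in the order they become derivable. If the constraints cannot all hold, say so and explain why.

These constraints are not satisfiable: by the triangle inequality in triangle AHI, (2) HA = 3 and (7) IA = 12 force HI ≤ 3 + 12 = 15, but (9) says HI = 20. No planar figure meets all of them, so nothing further can be derived.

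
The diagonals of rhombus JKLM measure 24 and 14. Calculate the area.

The diagonals of a rhombus divide it into four right triangles.
Each triangle has legs 24/ 2 = 12 and 14/2 = 7, so each has area (1/2)*12*7 = 42.
Four such triangles give total area = (d1 * d2) / 2 = 168.

168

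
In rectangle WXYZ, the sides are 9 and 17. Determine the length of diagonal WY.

d = sqrt(9^2 + 17^2) = sqrt(370)

sqrt(370)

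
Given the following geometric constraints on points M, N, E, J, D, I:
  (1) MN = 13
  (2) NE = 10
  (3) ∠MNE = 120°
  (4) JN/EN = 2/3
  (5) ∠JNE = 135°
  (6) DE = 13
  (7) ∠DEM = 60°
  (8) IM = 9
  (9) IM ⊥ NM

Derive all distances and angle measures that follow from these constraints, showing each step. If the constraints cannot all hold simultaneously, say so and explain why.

The constraints are consistent.

From the given relations:
  JN = 2/3·EN = 2/3·10 ≈ 6.67

Step 1: From MN = 13, NE = 10, and ∠MNE = 120°, by the law of cosines:
  ME² = MN² + NE² - 2·MN·NE·cos(120°) = 169 + 100 + 130 = 399
  ME ≈ 19.97

Step 2: From NM = 13, MI = 9, and ∠NMI = 90°, by the law of cosines:
  NI² = NM² + MI² - 2·NM·MI·cos(90°) = 169 + 81 - 0 = 250
  NI = 5·√10

Step 3: From EN = 10, NJ = 6.67, and ∠ENJ = 135°, by the law of cosines:
  EJ² = EN² + NJ² - 2·EN·NJ·cos(135°) = 100 + 44.44 + 94.28 = 238.7
  EJ ≈ 15.45

Step 4: From ME = 19.97, ED = 13, and ∠MED = 60°, by the law of cosines:
  MD² = ME² + ED² - 2·ME·ED·cos(60°) = 399 + 169 - 259.7 = 308.3
  MD ≈ 17.56

Step 5: From ME = 19.97, MN = 13, EN = 10, by the inverse law of cosines:
  cos(∠EMN) = (ME² + MN² - EN²) / (2·ME·MN)
  ∠EMN = 25.69°

Step 6: From NI = 5·√10, NM = 13, IM = 9, by the inverse law of cosines:
  cos(∠INM) = (NI² + NM² - IM²) / (2·NI·NM)
  ∠INM = 34.7°

Step 7: From EJ = 15.45, EN = 10, JN = 6.67, by the inverse law of cosines:
  cos(∠JEN) = (EJ² + EN² - JN²) / (2·EJ·EN)
  ∠JEN = 17.76°

Step 8: From EM = 19.97, EN = 10, MN = 13, by the inverse law of cosines:
  cos(∠MEN) = (EM² + EN² - MN²) / (2·EM·EN)
  ∠MEN = 34.31°

Step 9: From JE = 15.45, JN = 6.67, EN = 10, by the inverse law of cosines:
  cos(∠EJN) = (JE² + JN² - EN²) / (2·JE·JN)
  ∠EJN = 27.24°

Step 10: From IM = 9, IN = 5·√10, MN = 13, by the inverse law of cosines:
  cos(∠MIN) = (IM² + IN² - MN²) / (2·IM·IN)
  ∠MIN = 55.3°

Step 11: From MD = 17.56, ME = 19.97, DE = 13, by the inverse law of cosines:
  cos(∠DME) = (MD² + ME² - DE²) / (2·MD·ME)
  ∠DME = 39.88°

Step 12: From DE = 13, DM = 17.56, EM = 19.97, by the inverse law of cosines:
  cos(∠EDM) = (DE² + DM² - EM²) / (2·DE·DM)
  ∠EDM = 80.12°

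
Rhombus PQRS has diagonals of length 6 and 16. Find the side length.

The diagonals of a rhombus bisect each other at right angles.
Half-diagonals: 6/2 = 3 and 16/2 = 8
side = sqrt(3^2 + 8^2)
side = sqrt(9 + 64)
side = sqrt(73)

sqrt(73)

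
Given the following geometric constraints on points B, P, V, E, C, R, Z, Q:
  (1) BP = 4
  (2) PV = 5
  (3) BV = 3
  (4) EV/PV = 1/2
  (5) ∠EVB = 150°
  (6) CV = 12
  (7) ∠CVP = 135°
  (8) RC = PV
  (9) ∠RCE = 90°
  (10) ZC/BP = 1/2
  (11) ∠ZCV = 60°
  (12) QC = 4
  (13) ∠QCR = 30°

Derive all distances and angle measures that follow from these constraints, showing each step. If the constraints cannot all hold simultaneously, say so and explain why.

The constraints are consistent.

From the given relations:
  EV = 1/2·PV = 1/2·5 ≈ 2.5
  RC = PV = 5
  ZC = 1/2·BP = 1/2·4 = 2

Step 1: From BV = 3, VE = 2.5, and ∠BVE = 150°, by the law of cosines:
  BE² = BV² + VE² - 2·BV·VE·cos(150°) = 9 + 6.25 + 12.99 = 28.24
  BE ≈ 5.31

Step 2: From PV = 5, VC = 12, and ∠PVC = 135°, by the law of cosines:
  PC² = PV² + VC² - 2·PV·VC·cos(135°) = 25 + 144 + 84.85 = 253.9
  PC ≈ 15.93

Step 3: From VC = 12, CZ = 2, and ∠VCZ = 60°, by the law of cosines:
  VZ² = VC² + CZ² - 2·VC·CZ·cos(60°) = 144 + 4 - 24 = 124
  VZ = 2·√31

Step 4: From RC = 5, CQ = 4, and ∠RCQ = 30°, by the law of cosines:
  RQ² = RC² + CQ² - 2·RC·CQ·cos(30°) = 25 + 16 - 34.64 = 6.359
  RQ ≈ 2.52

Step 5: From BP = 4, BV = 3, PV = 5, by the inverse law of cosines:
  cos(∠PBV) = (BP² + BV² - PV²) / (2·BP·BV)
  ∠PBV = 90°

Step 6: From PB = 4, PV = 5, BV = 3, by the inverse law of cosines:
  cos(∠BPV) = (PB² + PV² - BV²) / (2·PB·PV)
  ∠BPV = 36.87°

Step 7: From VB = 3, VP = 5, BP = 4, by the inverse law of cosines:
  cos(∠BVP) = (VB² + VP² - BP²) / (2·VB·VP)
  ∠BVP = 53.13°

Step 8: From BE = 5.31, BV = 3, EV = 2.5, by the inverse law of cosines:
  cos(∠EBV) = (BE² + BV² - EV²) / (2·BE·BV)
  ∠EBV = 13.6°

Step 9: From PC = 15.93, PV = 5, CV = 12, by the inverse law of cosines:
  cos(∠CPV) = (PC² + PV² - CV²) / (2·PC·PV)
  ∠CPV = 32.18°

Step 10: From VC = 12, VZ = 2·√31, CZ = 2, by the inverse law of cosines:
  cos(∠CVZ) = (VC² + VZ² - CZ²) / (2·VC·VZ)
  ∠CVZ = 8.95°

Step 11: From EB = 5.31, EV = 2.5, BV = 3, by the inverse law of cosines:
  cos(∠BEV) = (EB² + EV² - BV²) / (2·EB·EV)
  ∠BEV = 16.4°

Step 12: From CP = 15.93, CV = 12, PV = 5, by the inverse law of cosines:
  cos(∠PCV) = (CP² + CV² - PV²) / (2·CP·CV)
  ∠PCV = 12.82°

Step 13: From RC = 5, RQ = 2.52, CQ = 4, by the inverse law of cosines:
  cos(∠CRQ) = (RC² + RQ² - CQ²) / (2·RC·RQ)
  ∠CRQ = 52.48°

Step 14: From ZC = 2, ZV = 2·√31, CV = 12, by the inverse law of cosines:
  cos(∠CZV) = (ZC² + ZV² - CV²) / (2·ZC·ZV)
  ∠CZV = 111.05°

Step 15: From QC = 4, QR = 2.52, CR = 5, by the inverse law of cosines:
  cos(∠CQR) = (QC² + QR² - CR²) / (2·QC·QR)
  ∠CQR = 97.52°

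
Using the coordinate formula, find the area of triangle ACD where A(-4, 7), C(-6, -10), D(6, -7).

The Shoelace formula computes the area from vertex coordinates by summing cross products.
For vertices (-4,7), (-6,-10), (6,-7):
Signed sum = -4*-10 - -6*7 + -6*-7 - 6*-10 + 6*7 - -4*-7
= 82 + 102 + 14 = 198
Area = (1/2)|198| = 99.

99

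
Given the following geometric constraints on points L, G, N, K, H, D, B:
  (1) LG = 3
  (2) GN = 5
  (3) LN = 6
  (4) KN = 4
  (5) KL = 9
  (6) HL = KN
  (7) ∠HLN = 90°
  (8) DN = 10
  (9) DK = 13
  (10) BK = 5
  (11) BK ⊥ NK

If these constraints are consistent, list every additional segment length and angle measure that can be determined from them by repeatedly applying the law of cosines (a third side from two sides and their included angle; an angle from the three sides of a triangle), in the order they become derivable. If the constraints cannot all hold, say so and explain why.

The constraints are consistent. Derivable facts, in order:
After 1 step:
- NB = √41
- NH = 2·√13
- ∠DKN = 35.18°
- ∠DNK = 131.49°
- ∠GLN = 56.25°
- ∠GNL = 29.93°
- ∠KDN = 13.33°
- ∠KLN = 20.74°
- ∠KNL = 127.17°
- ∠LGN = 93.82°
- ∠LKN = 32.09°
After 2 steps:
- ∠BNK = 51.34°
- ∠HNL = 33.69°
- ∠KBN = 38.66°
- ∠LHN = 56.31°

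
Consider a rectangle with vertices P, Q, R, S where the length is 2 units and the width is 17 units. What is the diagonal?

d = sqrt(2^2 + 17^2) = sqrt(293)

sqrt(293)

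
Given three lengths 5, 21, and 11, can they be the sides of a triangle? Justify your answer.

No.
The triangle inequality is violated: 5 + 11 = 16 ≤ 21.
These lengths cannot form a triangle.

No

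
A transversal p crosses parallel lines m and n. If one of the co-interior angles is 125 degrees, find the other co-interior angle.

Co-interior angles (same-side interior) formed by parallel lines and a transversal are supplementary (sum to 180 degrees).
The given angle is 125 degrees.
The co-interior angle = 180 - 125 = 55 degrees.

55 degrees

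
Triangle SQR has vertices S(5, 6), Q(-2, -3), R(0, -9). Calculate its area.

The Shoelace formula computes the area from vertex coordinates by summing cross products.
For vertices (5,6), (-2,-3), (0,-9):
Signed sum = 5*-3 - -2*6 + -2*-9 - 0*-3 + 0*6 - 5*-9
= -3 + 18 + 45 = 60
Area = (1/2)|60| = 30.

30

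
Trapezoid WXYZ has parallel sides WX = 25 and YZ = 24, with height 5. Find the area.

A trapezoid's area equals the midsegment times the height.
The midsegment is (25 + 24) / 2 = 49/2.
Area = 49/2 * 5 = 245/2.

245/2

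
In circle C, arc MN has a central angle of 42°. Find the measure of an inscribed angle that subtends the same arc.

Inscribed angle = 42° / 2 = 21° (inscribed angle theorem).

21°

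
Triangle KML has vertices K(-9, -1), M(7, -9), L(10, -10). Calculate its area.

Using the Shoelace formula for a triangle:
Area = (1/2)|x0(y1 - y2) + x1(y2 - y0) + x2(y0 - y1)|
Area = (1/2)|-9(-9 - -10) + 7(-10 - -1) + 10(-1 - -9)|
Area = (1/2)|-9 + -63 + 80|
Area = (1/2)|8|
Area = (1/2)(8)
Area = 4

4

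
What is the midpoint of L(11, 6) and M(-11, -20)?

The midpoint is the average of the coordinates:
x: (11 + -11)/2 = 0
y: (6 + -20)/2 = -7
Midpoint = (0, -7)

(0, -7)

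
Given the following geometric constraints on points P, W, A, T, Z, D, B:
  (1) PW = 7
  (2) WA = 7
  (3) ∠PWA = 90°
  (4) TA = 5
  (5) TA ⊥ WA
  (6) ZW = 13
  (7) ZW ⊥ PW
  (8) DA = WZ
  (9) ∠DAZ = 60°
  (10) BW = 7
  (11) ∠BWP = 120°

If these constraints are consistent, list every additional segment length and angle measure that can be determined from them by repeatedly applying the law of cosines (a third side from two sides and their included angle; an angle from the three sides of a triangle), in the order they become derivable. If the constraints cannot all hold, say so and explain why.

The constraints are consistent. Derivable facts, in order:
After 1 step:
- PA = 7·√2
- PB = 7·√3
- PZ ≈ 14.76
- WT = √74
After 2 steps:
- ∠APW = 45°
- ∠ATW = 54.46°
- ∠AWT = 35.54°
- ∠BPW = 30°
- ∠PAW = 45°
- ∠PBW = 30°
- ∠PZW = 28.3°
- ∠WPZ = 61.7°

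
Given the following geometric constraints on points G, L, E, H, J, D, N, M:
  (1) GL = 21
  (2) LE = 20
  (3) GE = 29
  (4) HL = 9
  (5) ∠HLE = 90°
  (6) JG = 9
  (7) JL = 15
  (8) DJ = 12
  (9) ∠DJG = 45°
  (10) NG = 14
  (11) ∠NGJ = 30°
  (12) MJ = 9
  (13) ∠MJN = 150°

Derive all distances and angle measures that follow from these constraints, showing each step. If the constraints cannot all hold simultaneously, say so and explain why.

The constraints are consistent.

Step 1: From GJ = 9, JD = 12, and ∠GJD = 45°, by the law of cosines:
  GD² = GJ² + JD² - 2·GJ·JD·cos(45°) = 81 + 144 - 152.7 = 72.26
  GD ≈ 8.5

Step 2: From EL = 20, LH = 9, and ∠ELH = 90°, by the law of cosines:
  EH² = EL² + LH² - 2·EL·LH·cos(90°) = 400 + 81 - 0 = 481
  EH ≈ 21.93

Step 3: From JG = 9, GN = 14, and ∠JGN = 30°, by the law of cosines:
  JN² = JG² + GN² - 2·JG·GN·cos(30°) = 81 + 196 - 218.2 = 58.76
  JN ≈ 7.67

Step 4: From GE = 29, GL = 21, EL = 20, by the inverse law of cosines:
  cos(∠EGL) = (GE² + GL² - EL²) / (2·GE·GL)
  ∠EGL = 43.6°

Step 5: From GJ = 9, GL = 21, JL = 15, by the inverse law of cosines:
  cos(∠JGL) = (GJ² + GL² - JL²) / (2·GJ·GL)
  ∠JGL = 38.21°

Step 6: From LE = 20, LG = 21, EG = 29, by the inverse law of cosines:
  cos(∠ELG) = (LE² + LG² - EG²) / (2·LE·LG)
  ∠ELG = 90°

Step 7: From LG = 21, LJ = 15, GJ = 9, by the inverse law of cosines:
  cos(∠GLJ) = (LG² + LJ² - GJ²) / (2·LG·LJ)
  ∠GLJ = 21.79°

Step 8: From EG = 29, EL = 20, GL = 21, by the inverse law of cosines:
  cos(∠GEL) = (EG² + EL² - GL²) / (2·EG·EL)
  ∠GEL = 46.4°

Step 9: From JG = 9, JL = 15, GL = 21, by the inverse law of cosines:
  cos(∠GJL) = (JG² + JL² - GL²) / (2·JG·JL)
  ∠GJL = 120°

Step 10: From NJ = 7.67, JM = 9, and ∠NJM = 150°, by the law of cosines:
  NM² = NJ² + JM² - 2·NJ·JM·cos(150°) = 58.76 + 81 + 119.5 = 259.3
  NM ≈ 16.1

Step 11: From GD = 8.5, GJ = 9, DJ = 12, by the inverse law of cosines:
  cos(∠DGJ) = (GD² + GJ² - DJ²) / (2·GD·GJ)
  ∠DGJ = 86.53°

Step 12: From EH = 21.93, EL = 20, HL = 9, by the inverse law of cosines:
  cos(∠HEL) = (EH² + EL² - HL²) / (2·EH·EL)
  ∠HEL = 24.23°

Step 13: From HE = 21.93, HL = 9, EL = 20, by the inverse law of cosines:
  cos(∠EHL) = (HE² + HL² - EL²) / (2·HE·HL)
  ∠EHL = 65.77°

Step 14: From JG = 9, JN = 7.67, GN = 14, by the inverse law of cosines:
  cos(∠GJN) = (JG² + JN² - GN²) / (2·JG·JN)
  ∠GJN = 114.05°

Step 15: From DG = 8.5, DJ = 12, GJ = 9, by the inverse law of cosines:
  cos(∠GDJ) = (DG² + DJ² - GJ²) / (2·DG·DJ)
  ∠GDJ = 48.47°

Step 16: From NG = 14, NJ = 7.67, GJ = 9, by the inverse law of cosines:
  cos(∠GNJ) = (NG² + NJ² - GJ²) / (2·NG·NJ)
  ∠GNJ = 35.95°

Step 17: From NJ = 7.67, NM = 16.1, JM = 9, by the inverse law of cosines:
  cos(∠JNM) = (NJ² + NM² - JM²) / (2·NJ·NM)
  ∠JNM = 16.23°

Step 18: From MJ = 9, MN = 16.1, JN = 7.67, by the inverse law of cosines:
  cos(∠JMN) = (MJ² + MN² - JN²) / (2·MJ·MN)
  ∠JMN = 13.77°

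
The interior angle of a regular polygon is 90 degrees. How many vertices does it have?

Exterior angle = 180 - 90 = 90. n = 360 / 90 = 4.

4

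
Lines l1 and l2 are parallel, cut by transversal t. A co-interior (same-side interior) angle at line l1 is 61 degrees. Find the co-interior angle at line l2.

Co-interior angles (same-side interior) formed by parallel lines and a transversal are supplementary (sum to 180 degrees).
The given angle is 61 degrees.
The co-interior angle = 180 - 61 = 119 degrees.

119 degrees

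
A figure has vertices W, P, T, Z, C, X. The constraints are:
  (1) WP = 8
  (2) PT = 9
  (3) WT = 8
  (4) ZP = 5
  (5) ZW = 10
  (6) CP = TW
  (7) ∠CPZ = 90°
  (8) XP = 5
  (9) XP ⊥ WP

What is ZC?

From the given relations: CP = TW = 8.
Step 1: By the law of cosines on triangle ZPC: ZC² = 5² + 8² − 2·5·8·cos(90°) = 89, so ZC = √89.

Therefore, the length of ZC = √89.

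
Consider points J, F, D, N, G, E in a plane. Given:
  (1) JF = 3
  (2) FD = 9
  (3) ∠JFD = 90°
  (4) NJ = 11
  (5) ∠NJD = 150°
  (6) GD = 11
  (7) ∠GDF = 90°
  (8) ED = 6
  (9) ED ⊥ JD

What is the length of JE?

Step 1: By the law of cosines on triangle JFD: JD² = 3² + 9² − 2·3·9·cos(90°) = 90, so JD = 3·√10.
Step 2: By the law of cosines on triangle JDE: JE² = (3·√10)² + 6² − 2·3·√10·6·cos(90°) = 126, so JE = 3·√14.

Therefore, the length of JE = 3·√14.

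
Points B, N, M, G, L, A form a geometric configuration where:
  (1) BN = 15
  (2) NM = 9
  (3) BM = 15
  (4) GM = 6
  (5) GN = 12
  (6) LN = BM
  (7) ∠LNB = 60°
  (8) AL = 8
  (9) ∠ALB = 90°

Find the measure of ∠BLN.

From the given relations: LN = BM = 15.
Step 1: By the law of cosines on triangle LNB: LB² = 15² + 15² − 2·15·15·cos(60°) = 225, so LB = 15.
Step 2: By the inverse law of cosines on triangle BLN: cos(∠BLN) = (15² + 15² − 15²) / (2·15·15) = 225/450 = 0.5, so ∠BLN = 60°.

Therefore, the measure of angle ∠BLN = 60°.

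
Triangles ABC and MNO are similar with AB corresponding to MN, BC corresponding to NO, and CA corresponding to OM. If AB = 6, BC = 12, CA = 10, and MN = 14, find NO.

k = 14/6 = 7/3. NO = 7/3 * 12 = 28.

28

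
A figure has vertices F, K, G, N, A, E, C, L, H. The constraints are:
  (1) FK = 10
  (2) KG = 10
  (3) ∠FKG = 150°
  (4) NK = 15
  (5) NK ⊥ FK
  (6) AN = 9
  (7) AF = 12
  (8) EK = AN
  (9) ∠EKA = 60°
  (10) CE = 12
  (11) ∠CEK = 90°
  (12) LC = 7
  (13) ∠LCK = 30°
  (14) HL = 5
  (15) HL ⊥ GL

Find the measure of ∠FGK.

Step 1: By the law of cosines on triangle GKF: GF² = 10² + 10² − 2·10·10·cos(150°) = 373.21, so GF ≈ 19.32.
Step 2: By the inverse law of cosines on triangle FGK: cos(∠FGK) = (19.32² + 10² − 10²) / (2·19.32·10) = 373.21/386.37 = 0.9659, so ∠FGK = 15°.

Therefore, the measure of angle ∠FGK = 15°.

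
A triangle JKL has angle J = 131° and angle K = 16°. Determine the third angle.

The interior angles sum to 180°: angle L = 180 - 131 - 16 = 33°.
The triangle is obtuse (angles 131°, 16°, 33°).

33 degrees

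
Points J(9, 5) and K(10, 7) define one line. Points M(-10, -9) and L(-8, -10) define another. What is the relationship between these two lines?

Slope of line 1: m1 = (7 - 5)/(10 - 9) = 2/1 = 2
Slope of line 2: m2 = (-10 - -9)/(-8 - -10) = -1/2 = -1/2
m1 * m2 = -1, so perpendicular.

Perpendicular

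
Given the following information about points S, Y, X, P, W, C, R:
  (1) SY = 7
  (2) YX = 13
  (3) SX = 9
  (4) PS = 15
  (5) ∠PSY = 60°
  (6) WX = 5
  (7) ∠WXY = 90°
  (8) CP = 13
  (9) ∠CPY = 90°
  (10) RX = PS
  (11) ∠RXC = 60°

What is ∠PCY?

Step 1: By the law of cosines on triangle PSY: PY² = 15² + 7² − 2·15·7·cos(60°) = 169, so PY = 13.
Step 2: By the law of cosines on triangle CPY: CY² = 13² + 13² − 2·13·13·cos(90°) = 338, so CY = 13·√2.
Step 3: By the inverse law of cosines on triangle PCY: cos(∠PCY) = (13² + (13·√2)² − 13²) / (2·13·13·√2) = 338/478 = 0.7071, so ∠PCY = 45°.

Therefore, the measure of angle ∠PCY = 45°.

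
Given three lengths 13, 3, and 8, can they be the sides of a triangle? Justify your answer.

The longest side is 13. The other two sides sum to 3 + 8 = 11.
Since 11 ≤ 13, the two shorter sides cannot reach around to close the triangle.

No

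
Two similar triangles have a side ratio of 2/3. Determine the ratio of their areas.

Area scales with the square of linear dimensions. If every length is multiplied by 2/3, then the area is multiplied by (2/3)^2 = 4/9.
The area ratio is 4:9.

4:9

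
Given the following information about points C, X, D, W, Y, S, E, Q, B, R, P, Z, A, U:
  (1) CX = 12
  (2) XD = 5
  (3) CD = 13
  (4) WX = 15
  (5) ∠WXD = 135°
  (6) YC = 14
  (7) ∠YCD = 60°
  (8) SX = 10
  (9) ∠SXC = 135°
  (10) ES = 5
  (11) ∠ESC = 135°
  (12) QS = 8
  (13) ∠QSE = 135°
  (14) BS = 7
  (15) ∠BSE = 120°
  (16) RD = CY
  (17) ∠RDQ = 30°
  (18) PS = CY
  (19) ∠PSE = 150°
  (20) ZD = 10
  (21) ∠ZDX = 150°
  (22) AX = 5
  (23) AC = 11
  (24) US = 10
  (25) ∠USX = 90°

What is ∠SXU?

Step 1: By the law of cosines on triangle XSU: XU² = 10² + 10² − 2·10·10·cos(90°) = 200, so XU = 10·√2.
Step 2: By the inverse law of cosines on triangle SXU: cos(∠SXU) = (10² + (10·√2)² − 10²) / (2·10·10·√2) = 200/282.84 = 0.7071, so ∠SXU = 45°.

Therefore, the measure of angle ∠SXU = 45°.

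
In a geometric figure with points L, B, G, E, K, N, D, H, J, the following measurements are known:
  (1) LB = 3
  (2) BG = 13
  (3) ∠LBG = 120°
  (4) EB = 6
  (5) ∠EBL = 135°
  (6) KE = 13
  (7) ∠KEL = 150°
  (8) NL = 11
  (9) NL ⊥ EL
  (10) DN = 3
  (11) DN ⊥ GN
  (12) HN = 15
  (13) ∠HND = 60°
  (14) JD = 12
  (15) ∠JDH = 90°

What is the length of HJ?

Step 1: By the law of cosines on triangle DNH: DH² = 3² + 15² − 2·3·15·cos(60°) = 189, so DH = 3·√21.
Step 2: By the law of cosines on triangle HDJ: HJ² = (3·√21)² + 12² − 2·3·√21·12·cos(90°) = 333, so HJ = 3·√37.

Therefore, the length of HJ = 3·√37.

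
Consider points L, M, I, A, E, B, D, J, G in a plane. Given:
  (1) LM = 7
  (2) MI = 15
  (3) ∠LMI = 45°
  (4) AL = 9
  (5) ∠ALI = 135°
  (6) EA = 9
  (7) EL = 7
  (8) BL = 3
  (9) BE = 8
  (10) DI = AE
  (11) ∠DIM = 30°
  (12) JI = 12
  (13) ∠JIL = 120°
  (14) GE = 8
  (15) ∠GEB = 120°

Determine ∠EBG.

Step 1: By the law of cosines on triangle BEG: BG² = 8² + 8² − 2·8·8·cos(120°) = 192, so BG = 8·√3.
Step 2: By the inverse law of cosines on triangle EBG: cos(∠EBG) = (8² + (8·√3)² − 8²) / (2·8·8·√3) = 192/221.7 = 0.866, so ∠EBG = 30°.

Therefore, the measure of angle ∠EBG = 30°.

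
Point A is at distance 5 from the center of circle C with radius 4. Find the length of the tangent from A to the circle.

tangent = √(d² - r²) = √(5² - 4²) = √(25 - 16) = √9 = 3

3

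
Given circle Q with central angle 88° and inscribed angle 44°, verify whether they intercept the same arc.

By the inscribed angle theorem, if both angles subtend the same arc, the inscribed angle must be half the central angle.
Half of 88° = 44°, which equals the given inscribed angle of 44°.
Therefore, yes, they correspond to the same arc.

Yes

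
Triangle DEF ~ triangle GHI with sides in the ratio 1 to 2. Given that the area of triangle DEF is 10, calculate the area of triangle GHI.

For similar figures, the area ratio equals the square of the side ratio.
Side ratio (DEF to GHI) = 1:2, so area ratio = 1^2:2^2 = 1:4.
If the area of DEF is 10, then the area of GHI = 10 * (4/1) = 40.

40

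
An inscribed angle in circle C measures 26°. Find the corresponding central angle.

The inscribed angle theorem states that a central angle is always twice any inscribed angle that subtends the same arc.
Since the inscribed angle is 26°, the central angle = 2 × 26° = 52°.

52°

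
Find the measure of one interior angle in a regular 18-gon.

Each interior angle of a regular n-gon is (n - 2) * 180 / n.
For n = 18: (18 - 2) * 180 / 18 = 2880/18 = 160 degrees.

160 degrees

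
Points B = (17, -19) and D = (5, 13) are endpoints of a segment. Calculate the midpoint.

M = ((x₁ + x₂)/2, (y₁ + y₂)/2)
= ((17 + 5)/2, (-19 + 13)/2)
= (22/2, -6/2) = (11, -3)

(11, -3)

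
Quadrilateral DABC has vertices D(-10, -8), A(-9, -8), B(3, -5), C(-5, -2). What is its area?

Using the Shoelace formula for a quadrilateral (vertices in order):
Area = (1/2)|sum of (x_i * y_(i+1) - x_(i+1) * y_i)|
Terms: (-10*-8 - -9*-8) = 8, (-9*-5 - 3*-8) = 69, (3*-2 - -5*-5) = -31, (-5*-8 - -10*-2) = 20
Sum = 66
Area = (1/2)(66) = 33

33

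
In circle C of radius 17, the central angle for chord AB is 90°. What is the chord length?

Drop a perpendicular from the center to the chord, bisecting both the chord and the central angle.
Each half-chord = r sin(θ/2) = 17 sin(45°).
The full chord = 2 × 17 × sin(45°) = 17*sqrt(2).

17*sqrt(2)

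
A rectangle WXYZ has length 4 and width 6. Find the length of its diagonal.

A rectangle's diagonal splits it into two right triangles, with the diagonal as the hypotenuse.
By the Pythagorean theorem, d^2 = 4^2 + 6^2 = 52.
Therefore d = sqrt(52) = 2*sqrt(13).

2*sqrt(13)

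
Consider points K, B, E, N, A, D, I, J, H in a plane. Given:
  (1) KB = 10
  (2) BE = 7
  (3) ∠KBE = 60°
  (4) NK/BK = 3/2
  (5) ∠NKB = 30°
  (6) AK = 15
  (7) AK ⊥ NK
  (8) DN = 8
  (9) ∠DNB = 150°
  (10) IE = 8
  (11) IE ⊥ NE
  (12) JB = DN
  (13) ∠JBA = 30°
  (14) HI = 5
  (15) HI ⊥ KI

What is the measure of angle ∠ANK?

From the given relations: NK = 3/2·BK = 3/2·10 = 15.
Step 1: By the law of cosines on triangle NKA: NA² = 15² + 15² − 2·15·15·cos(90°) = 450, so NA = 15·√2.
Step 2: By the inverse law of cosines on triangle ANK: cos(∠ANK) = ((15·√2)² + 15² − 15²) / (2·15·√2·15) = 450/636.4 = 0.7071, so ∠ANK = 45°.

Therefore, the measure of angle ∠ANK = 45°.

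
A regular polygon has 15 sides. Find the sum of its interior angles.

The sum of interior angles of an n-sided polygon is (n - 2) * 180.
For n = 15: (15 - 2) * 180 = 13 * 180 = 2340 degrees.

2340 degrees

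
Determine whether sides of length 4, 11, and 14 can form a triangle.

For three segments to close into a triangle, no single side can be as long as the other two combined.
The longest side is 14, and 4 + 11 = 15 > 14.
A triangle can be formed.

Yes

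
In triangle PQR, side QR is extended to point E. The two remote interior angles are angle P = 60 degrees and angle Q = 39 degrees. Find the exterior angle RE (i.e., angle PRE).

Exterior angle = 60 + 39 = 99 degrees (exterior angle theorem).

99 degrees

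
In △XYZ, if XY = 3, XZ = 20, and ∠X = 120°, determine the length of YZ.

Law of cosines: YZ^2 = 3^2 + 20^2 - 2(3)(20)cos(120°) = 469, so YZ = sqrt(469).

sqrt(469)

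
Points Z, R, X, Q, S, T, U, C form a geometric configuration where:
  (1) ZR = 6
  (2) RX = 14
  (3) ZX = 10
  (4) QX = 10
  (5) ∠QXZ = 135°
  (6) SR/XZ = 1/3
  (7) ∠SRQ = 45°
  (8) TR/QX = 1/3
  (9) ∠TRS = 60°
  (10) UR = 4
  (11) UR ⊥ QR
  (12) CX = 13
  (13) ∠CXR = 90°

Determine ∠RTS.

From the given relations: TR = 1/3·QX = 1/3·10 ≈ 3.33; SR = 1/3·XZ = 1/3·10 ≈ 3.33.
Step 1: By the law of cosines on triangle TRS: TS² = 3.33² + 3.33² − 2·3.33·3.33·cos(60°) = 11.11, so TS ≈ 3.33.
Step 2: By the inverse law of cosines on triangle RTS: cos(∠RTS) = (3.33² + 3.33² − 3.33²) / (2·3.33·3.33) = 11.11/22.22 = 0.5, so ∠RTS = 60°.

Therefore, the measure of angle ∠RTS = 60°.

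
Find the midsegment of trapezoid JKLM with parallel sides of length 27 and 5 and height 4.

The midsegment of a trapezoid = (base1 + base2) / 2
midsegment = (27 + 5) / 2
midsegment = 32 / 2
midsegment = 16

16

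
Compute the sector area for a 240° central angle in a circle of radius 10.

The full circle has area πr² = π(10)² = 100*pi.
The sector covers 240° out of 360°, a fraction of 2/3.
Sector area = 100*pi × 2/3 = 200*pi/3.

200*pi/3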